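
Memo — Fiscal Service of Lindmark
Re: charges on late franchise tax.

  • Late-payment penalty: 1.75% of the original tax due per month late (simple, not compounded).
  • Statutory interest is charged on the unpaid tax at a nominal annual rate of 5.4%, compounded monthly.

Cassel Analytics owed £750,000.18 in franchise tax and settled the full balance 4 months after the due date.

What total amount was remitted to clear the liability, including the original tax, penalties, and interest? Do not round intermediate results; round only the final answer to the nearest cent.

Late-payment penalty = 1.75% × £750,000.18 × 4 mo = £52,500.01…
Interest (5.4%/yr ÷ 12 = 0.45%/month): £750,000.18 × ((1 + 0.0045)^4 − 1) = £13,591.4019…
Total = £750,000.18 + £52,500.0126 + £13,591.4019… = £816,091.59

£816,091.59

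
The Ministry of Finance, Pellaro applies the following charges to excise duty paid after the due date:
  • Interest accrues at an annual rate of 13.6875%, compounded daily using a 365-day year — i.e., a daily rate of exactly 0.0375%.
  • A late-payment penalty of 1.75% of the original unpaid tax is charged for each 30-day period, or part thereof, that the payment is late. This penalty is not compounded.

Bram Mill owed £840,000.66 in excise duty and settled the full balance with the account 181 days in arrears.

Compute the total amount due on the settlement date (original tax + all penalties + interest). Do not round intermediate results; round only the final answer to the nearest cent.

Penalty periods: ⌈181/30⌉ = 7; penalty = 7 × 1.75% × £840,000.66 = £102,900.08…
Interest: £840,000.66 × ((1 + 0.000375)^181 − 1) = £840,000.66 × 0.07021790… = £58,983.0860…
Total = £840,000.66 + £102,900.0809… + £58,983.0860… = £1,001,883.83

£1,001,883.83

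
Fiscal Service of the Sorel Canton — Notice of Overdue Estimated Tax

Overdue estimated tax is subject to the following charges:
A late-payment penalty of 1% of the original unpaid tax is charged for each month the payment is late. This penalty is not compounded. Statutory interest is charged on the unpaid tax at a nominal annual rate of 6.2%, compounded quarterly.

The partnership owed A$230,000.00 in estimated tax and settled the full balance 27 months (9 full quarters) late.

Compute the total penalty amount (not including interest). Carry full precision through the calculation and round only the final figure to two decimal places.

A$62,100.00

Late-payment penalty = 1% × A$230,000.00 × 27 mo = A$62,100.00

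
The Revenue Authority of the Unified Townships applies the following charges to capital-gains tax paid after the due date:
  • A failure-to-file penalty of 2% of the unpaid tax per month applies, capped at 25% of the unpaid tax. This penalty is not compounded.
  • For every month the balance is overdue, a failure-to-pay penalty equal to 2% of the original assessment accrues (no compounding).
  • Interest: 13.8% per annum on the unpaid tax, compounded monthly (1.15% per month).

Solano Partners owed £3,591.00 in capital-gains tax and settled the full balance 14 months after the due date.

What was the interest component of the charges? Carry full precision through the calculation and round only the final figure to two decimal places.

Interest: £3,591.00 × ((1 + 0.0115)^14 − 1) = £3,591.00 × 0.1736063… = £623.4201…

£623.42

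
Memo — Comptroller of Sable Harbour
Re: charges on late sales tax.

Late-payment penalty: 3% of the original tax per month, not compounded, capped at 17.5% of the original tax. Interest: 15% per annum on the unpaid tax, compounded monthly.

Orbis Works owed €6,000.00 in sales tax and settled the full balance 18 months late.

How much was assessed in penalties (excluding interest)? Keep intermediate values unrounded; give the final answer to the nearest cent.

€1,050.00

Penalty (uncapped): 18 × 3% × €6,000.00 = €3,240.00; cap = 17.5% × €6,000.00 = €1,050.00 → penalty = €1,050.00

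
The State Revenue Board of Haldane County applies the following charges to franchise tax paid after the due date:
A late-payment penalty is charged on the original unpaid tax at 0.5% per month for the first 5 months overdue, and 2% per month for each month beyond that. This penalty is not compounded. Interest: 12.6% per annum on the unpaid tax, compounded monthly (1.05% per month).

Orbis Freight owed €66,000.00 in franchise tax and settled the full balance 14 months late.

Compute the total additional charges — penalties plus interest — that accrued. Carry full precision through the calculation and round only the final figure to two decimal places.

€23,922.79

Penalty, months 1–5: 5 × 0.5% × €66,000.00 = €1,650.00
Penalty, months 6–14: 9 × 2% × €66,000.00 = €11,880.00
Interest: €66,000.00 × ((1 + 0.0105)^14 − 1) = €66,000.00 × 0.1574666… = €10,392.7925…
Penalties + interest = €13,530.0000 + €10,392.7925… = €23,922.79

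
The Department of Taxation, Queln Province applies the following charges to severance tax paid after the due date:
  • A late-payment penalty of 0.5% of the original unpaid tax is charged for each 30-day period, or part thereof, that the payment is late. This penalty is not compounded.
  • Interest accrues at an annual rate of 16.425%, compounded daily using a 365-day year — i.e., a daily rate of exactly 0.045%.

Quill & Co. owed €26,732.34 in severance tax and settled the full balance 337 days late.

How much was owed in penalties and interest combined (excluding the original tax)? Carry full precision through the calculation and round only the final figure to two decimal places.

€5,980.38

Penalty periods: ⌈337/30⌉ = 12; penalty = 12 × 0.5% × €26,732.34 = €1,603.94…
Interest: €26,732.34 × ((1 + 0.00045)^337 − 1) = €26,732.34 × 0.16371316… = €4,376.4357…
Penalties + interest = €1,603.9404 + €4,376.4357… = €5,980.38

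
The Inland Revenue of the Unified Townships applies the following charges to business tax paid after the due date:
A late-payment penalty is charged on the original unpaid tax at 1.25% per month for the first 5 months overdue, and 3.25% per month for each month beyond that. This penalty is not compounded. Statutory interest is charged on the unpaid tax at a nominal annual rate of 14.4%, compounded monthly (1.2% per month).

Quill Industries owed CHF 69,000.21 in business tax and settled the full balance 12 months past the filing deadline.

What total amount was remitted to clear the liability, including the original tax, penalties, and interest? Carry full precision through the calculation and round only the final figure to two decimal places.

CHF 99,629.03

Penalty, months 1–5: 5 × 1.25% × CHF 69,000.21 = CHF 4,312.51…
Penalty, months 6–12: 7 × 3.25% × CHF 69,000.21 = CHF 15,697.55…
Interest: CHF 69,000.21 × ((1 + 0.012)^12 − 1) = CHF 69,000.21 × 0.1538946… = CHF 10,618.7614…
Total = CHF 69,000.21 + CHF 20,010.0609 + CHF 10,618.7614… = CHF 99,629.03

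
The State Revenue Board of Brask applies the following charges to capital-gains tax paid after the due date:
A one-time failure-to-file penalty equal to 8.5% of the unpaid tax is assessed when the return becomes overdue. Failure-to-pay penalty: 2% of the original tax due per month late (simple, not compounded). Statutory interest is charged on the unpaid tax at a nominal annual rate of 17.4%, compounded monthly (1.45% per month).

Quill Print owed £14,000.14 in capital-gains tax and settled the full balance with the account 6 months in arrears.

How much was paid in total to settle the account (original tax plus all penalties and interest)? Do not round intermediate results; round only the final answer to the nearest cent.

Failure-to-file penalty: 8.5% × £14,000.14 = £1,190.01…
Failure-to-pay penalty: 6 × 2% × £14,000.14 = £1,680.02…
Interest: £14,000.14 × ((1 + 0.0145)^6 − 1) = £14,000.14 × 0.0902154… = £1,263.0281…
Total = £14,000.14 + £2,870.0287 + £1,263.0281… = £18,133.20

£18,133.20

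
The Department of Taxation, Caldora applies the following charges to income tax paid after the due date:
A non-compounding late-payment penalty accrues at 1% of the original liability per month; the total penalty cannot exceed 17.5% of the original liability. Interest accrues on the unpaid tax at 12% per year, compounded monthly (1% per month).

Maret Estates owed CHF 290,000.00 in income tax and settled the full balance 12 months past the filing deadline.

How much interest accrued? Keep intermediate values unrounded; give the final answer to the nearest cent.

Interest: CHF 290,000.00 × ((1 + 0.01)^12 − 1) = CHF 290,000.00 × 0.1268250… = CHF 36,779.2587…

CHF 36,779.26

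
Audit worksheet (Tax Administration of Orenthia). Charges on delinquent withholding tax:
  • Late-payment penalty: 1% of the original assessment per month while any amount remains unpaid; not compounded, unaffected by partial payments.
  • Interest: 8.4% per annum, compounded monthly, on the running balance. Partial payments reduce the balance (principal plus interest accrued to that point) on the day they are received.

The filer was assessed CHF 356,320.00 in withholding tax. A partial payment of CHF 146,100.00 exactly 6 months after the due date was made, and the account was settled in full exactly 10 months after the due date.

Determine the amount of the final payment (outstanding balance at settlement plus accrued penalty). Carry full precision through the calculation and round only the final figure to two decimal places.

CHF 267,460.98

Monthly rate = 8.4% ÷ 12 = 0.7%
Balance at month 6: CHF 356,320.0000 × (1 + 0.007)^6 = CHF 371,549.7924…
After CHF 146,100.00 payment: CHF 371,549.7924… − CHF 146,100.00 = CHF 225,449.7924…
Balance at month 10: CHF 225,449.7924… × (1 + 0.007)^4 = CHF 231,828.9787…
Penalty: 10 × 1% × CHF 356,320.00 = CHF 35,632.00
Final settlement = outstanding balance + penalty = CHF 231,828.9787… + CHF 35,632.00 = CHF 267,460.98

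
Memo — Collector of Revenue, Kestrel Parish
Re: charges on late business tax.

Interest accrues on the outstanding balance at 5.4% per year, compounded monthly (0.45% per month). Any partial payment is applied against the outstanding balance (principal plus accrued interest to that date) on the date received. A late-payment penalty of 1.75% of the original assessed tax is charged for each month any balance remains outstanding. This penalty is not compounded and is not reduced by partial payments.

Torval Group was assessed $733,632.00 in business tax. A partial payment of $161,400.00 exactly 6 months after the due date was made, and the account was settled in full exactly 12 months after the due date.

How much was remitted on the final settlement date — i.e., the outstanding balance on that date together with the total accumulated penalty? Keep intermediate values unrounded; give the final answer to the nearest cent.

Balance at month 6: $733,632.0000 × (1 + 0.0045)^6 = $753,664.2463…
After $161,400.00 payment: $753,664.2463… − $161,400.00 = $592,264.2463…
Balance at month 12: $592,264.2463… × (1 + 0.0045)^6 = $608,436.3643…
Penalty: 12 × 1.75% × $733,632.00 = $154,062.72
Final settlement = outstanding balance + penalty = $608,436.3643… + $154,062.72 = $762,499.08

$762,499.08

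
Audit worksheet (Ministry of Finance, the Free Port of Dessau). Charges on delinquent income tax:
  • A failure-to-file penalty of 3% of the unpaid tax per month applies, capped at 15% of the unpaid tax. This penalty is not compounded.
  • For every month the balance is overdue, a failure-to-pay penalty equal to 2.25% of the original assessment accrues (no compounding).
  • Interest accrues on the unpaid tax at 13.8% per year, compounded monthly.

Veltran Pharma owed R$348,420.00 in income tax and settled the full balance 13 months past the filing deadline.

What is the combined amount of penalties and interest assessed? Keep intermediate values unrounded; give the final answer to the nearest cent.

R$210,014.77

Failure-to-file: 13 × 3% × R$348,420.00 = R$135,883.80, capped at 15% × R$348,420.00 = R$52,263.00
Failure-to-pay penalty: 13 × 2.25% × R$348,420.00 = R$101,912.85
Interest (13.8%/yr ÷ 12 = 1.15%/month): R$348,420.00 × ((1 + 0.0115)^13 − 1) = R$55,838.9176…
Penalties + interest = R$154,175.8500 + R$55,838.9176… = R$210,014.77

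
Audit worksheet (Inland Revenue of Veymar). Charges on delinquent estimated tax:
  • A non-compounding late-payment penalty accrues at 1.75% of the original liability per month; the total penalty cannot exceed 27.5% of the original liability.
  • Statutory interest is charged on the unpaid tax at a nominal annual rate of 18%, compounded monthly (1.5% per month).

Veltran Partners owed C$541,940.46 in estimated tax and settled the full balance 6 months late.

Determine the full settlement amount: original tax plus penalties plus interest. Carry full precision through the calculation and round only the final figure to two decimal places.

C$649,484.89

Penalty: 6 × 1.75% × C$541,940.46 = C$56,903.75… (below the 27.5% cap of C$149,033.63…)
Interest: C$541,940.46 × ((1 + 0.015)^6 − 1) = C$541,940.46 × 0.0934433… = C$50,640.6854…
Total = C$541,940.46 + C$56,903.7483 + C$50,640.6854… = C$649,484.89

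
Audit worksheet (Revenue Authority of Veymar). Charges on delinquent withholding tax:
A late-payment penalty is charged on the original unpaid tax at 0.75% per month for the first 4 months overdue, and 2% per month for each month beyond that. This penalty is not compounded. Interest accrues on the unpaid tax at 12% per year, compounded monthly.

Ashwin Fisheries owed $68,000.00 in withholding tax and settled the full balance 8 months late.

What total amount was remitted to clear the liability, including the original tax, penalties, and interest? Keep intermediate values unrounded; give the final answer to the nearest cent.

Penalty, months 1–4: 4 × 0.75% × $68,000.00 = $2,040.00
Penalty, months 5–8: 4 × 2% × $68,000.00 = $5,440.00
Interest (12%/yr ÷ 12 = 1%/month): $68,000.00 × ((1 + 0.01)^8 − 1) = $5,634.2560…
Total = $68,000.00 + $7,480.0000 + $5,634.2560… = $81,114.26

$81,114.26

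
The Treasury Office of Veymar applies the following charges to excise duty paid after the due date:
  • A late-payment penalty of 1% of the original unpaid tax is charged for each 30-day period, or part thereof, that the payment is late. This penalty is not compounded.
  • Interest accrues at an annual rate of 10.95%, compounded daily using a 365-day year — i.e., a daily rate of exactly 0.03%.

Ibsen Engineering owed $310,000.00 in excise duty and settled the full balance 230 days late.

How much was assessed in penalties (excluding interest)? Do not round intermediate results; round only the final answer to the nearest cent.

$24,800.00

Penalty periods: ⌈230/30⌉ = 8; penalty = 8 × 1% × $310,000.00 = $24,800.00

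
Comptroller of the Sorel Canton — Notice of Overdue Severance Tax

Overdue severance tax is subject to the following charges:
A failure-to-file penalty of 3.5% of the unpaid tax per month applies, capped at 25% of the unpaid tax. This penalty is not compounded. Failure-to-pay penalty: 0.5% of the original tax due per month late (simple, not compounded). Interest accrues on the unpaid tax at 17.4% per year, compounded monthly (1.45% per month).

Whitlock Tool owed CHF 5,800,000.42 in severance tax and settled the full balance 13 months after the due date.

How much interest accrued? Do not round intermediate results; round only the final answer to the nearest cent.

CHF 1,193,662.44

Interest: CHF 5,800,000.42 × ((1 + 0.0145)^13 − 1) = CHF 5,800,000.42 × 0.2058039… = CHF 1,193,662.4425…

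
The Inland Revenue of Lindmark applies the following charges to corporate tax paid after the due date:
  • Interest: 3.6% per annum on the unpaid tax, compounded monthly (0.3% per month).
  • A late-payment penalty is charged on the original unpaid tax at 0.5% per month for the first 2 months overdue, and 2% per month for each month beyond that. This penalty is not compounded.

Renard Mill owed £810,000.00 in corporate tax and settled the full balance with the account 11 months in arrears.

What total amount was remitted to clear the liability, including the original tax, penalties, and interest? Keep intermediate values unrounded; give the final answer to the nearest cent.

£991,034.58

Penalty, months 1–2: 2 × 0.5% × £810,000.00 = £8,100.00
Penalty, months 3–11: 9 × 2% × £810,000.00 = £145,800.00
Interest: £810,000.00 × ((1 + 0.003)^11 − 1) = £810,000.00 × 0.0334995… = £27,134.5803…
Total = £810,000.00 + £153,900.0000 + £27,134.5803… = £991,034.58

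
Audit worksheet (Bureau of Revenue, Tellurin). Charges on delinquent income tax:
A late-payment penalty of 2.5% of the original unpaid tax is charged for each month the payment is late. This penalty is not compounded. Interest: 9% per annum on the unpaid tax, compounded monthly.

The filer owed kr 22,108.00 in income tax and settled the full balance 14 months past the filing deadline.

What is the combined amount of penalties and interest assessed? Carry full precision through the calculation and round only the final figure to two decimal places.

kr 10,175.77

Late-payment penalty = 2.5% × kr 22,108.00 × 14 mo = kr 7,737.80
Interest (9%/yr ÷ 12 = 0.75%/month): kr 22,108.00 × ((1 + 0.0075)^14 − 1) = kr 2,437.9714…
Penalties + interest = kr 7,737.8000 + kr 2,437.9714… = kr 10,175.77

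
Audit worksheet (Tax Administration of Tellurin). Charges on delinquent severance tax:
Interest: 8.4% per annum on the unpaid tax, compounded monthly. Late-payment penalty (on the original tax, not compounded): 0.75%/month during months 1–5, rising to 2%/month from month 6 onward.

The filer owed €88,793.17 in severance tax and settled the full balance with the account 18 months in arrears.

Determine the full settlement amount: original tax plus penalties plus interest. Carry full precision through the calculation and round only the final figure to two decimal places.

Penalty, months 1–5: 5 × 0.75% × €88,793.17 = €3,329.74…
Penalty, months 6–18: 13 × 2% × €88,793.17 = €23,086.22…
Interest (8.4%/yr ÷ 12 = 0.7%/month): €88,793.17 × ((1 + 0.007)^18 − 1) = €11,879.1393…
Total = €88,793.17 + €26,415.9681… + €11,879.1393… = €127,088.28

€127,088.28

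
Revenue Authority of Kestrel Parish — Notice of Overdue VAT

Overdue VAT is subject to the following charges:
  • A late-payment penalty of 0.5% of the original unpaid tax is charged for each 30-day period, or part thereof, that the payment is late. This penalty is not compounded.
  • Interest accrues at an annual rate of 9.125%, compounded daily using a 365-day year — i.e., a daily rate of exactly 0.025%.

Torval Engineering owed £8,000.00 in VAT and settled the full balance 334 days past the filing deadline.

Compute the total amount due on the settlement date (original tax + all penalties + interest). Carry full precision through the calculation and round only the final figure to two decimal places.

Penalty periods: ⌈334/30⌉ = 12; penalty = 12 × 0.5% × £8,000.00 = £480.00
Interest: £8,000.00 × ((1 + 0.00025)^334 − 1) = £8,000.00 × 0.08707387… = £696.5910…
Total = £8,000.00 + £480.0000 + £696.5910… = £9,176.59

£9,176.59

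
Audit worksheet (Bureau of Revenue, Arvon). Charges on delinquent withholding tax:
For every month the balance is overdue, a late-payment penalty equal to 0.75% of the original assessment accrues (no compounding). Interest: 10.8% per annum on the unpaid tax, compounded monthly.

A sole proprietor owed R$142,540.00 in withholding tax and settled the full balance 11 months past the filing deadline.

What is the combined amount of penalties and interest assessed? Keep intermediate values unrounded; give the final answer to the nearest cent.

Late-payment penalty = 0.75% × R$142,540.00 × 11 mo = R$11,759.55
Interest (10.8%/yr ÷ 12 = 0.9%/month): R$142,540.00 × ((1 + 0.009)^11 − 1) = R$14,763.9337…
Penalties + interest = R$11,759.5500 + R$14,763.9337… = R$26,523.48

R$26,523.48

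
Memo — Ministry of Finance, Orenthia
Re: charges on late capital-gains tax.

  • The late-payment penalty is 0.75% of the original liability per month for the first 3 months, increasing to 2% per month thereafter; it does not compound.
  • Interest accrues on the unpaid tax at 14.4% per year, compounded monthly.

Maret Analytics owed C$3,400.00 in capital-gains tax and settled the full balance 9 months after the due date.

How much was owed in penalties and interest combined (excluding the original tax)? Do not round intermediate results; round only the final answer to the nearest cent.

C$869.83

Penalty, months 1–3: 3 × 0.75% × C$3,400.00 = C$76.50
Penalty, months 4–9: 6 × 2% × C$3,400.00 = C$408.00
Interest (14.4%/yr ÷ 12 = 1.2%/month): C$3,400.00 × ((1 + 0.012)^9 − 1) = C$385.3281…
Penalties + interest = C$484.5000 + C$385.3281… = C$869.83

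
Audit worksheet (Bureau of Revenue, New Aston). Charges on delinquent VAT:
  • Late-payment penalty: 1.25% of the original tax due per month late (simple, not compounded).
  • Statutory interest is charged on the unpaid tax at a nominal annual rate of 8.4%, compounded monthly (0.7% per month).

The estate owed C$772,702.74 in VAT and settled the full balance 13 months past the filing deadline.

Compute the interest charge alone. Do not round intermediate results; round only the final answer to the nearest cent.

C$73,346.36

Interest: C$772,702.74 × ((1 + 0.007)^13 − 1) = C$772,702.74 × 0.0949218… = C$73,346.3632…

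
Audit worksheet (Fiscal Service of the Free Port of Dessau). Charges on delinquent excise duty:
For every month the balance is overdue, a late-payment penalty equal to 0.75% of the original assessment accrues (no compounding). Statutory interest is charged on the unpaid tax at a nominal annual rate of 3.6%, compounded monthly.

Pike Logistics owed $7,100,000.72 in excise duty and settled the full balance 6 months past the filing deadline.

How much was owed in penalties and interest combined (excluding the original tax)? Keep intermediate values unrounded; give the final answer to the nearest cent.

$448,262.39

Late-payment penalty: 6 × 0.75% × $7,100,000.72 = $319,500.03…
Interest (3.6%/yr ÷ 12 = 0.3%/month): $7,100,000.72 × ((1 + 0.003)^6 − 1) = $128,762.3557…
Penalties + interest = $319,500.0324 + $128,762.3557… = $448,262.39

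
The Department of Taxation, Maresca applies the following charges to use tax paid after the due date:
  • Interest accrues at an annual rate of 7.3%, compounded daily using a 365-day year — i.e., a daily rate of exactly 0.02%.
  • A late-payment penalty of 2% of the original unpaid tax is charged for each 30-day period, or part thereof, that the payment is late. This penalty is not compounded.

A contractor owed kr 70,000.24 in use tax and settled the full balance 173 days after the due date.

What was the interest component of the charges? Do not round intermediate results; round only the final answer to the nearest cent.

kr 2,464.15

Interest: kr 70,000.24 × ((1 + 0.0002)^173 − 1) = kr 70,000.24 × 0.03520196… = kr 2,464.1458…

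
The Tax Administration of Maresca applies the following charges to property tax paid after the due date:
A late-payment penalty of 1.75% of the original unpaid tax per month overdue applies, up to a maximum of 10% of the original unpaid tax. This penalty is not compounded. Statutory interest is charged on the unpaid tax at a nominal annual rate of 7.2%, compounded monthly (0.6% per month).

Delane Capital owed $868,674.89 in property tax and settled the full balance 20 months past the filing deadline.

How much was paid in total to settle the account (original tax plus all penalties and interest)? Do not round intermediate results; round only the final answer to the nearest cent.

$1,065,944.57

Penalty (uncapped): 20 × 1.75% × $868,674.89 = $304,036.21…; cap = 10% × $868,674.89 = $86,867.49… → penalty = $86,867.49…
Interest: $868,674.89 × ((1 + 0.006)^20 − 1) = $868,674.89 × 0.1270926… = $110,402.1864…
Total = $868,674.89 + $86,867.4890 + $110,402.1864… = $1,065,944.57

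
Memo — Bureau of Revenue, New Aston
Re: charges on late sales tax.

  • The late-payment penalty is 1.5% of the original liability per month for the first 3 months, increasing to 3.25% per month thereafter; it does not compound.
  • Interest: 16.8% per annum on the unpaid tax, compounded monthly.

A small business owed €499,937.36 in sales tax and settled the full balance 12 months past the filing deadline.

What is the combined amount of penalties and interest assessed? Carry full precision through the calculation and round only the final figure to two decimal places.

€259,497.05

Penalty, months 1–3: 3 × 1.5% × €499,937.36 = €22,497.18…
Penalty, months 4–12: 9 × 3.25% × €499,937.36 = €146,231.68…
Interest (16.8%/yr ÷ 12 = 1.4%/month): €499,937.36 × ((1 + 0.014)^12 − 1) = €90,768.1916…
Penalties + interest = €168,728.8590 + €90,768.1916… = €259,497.05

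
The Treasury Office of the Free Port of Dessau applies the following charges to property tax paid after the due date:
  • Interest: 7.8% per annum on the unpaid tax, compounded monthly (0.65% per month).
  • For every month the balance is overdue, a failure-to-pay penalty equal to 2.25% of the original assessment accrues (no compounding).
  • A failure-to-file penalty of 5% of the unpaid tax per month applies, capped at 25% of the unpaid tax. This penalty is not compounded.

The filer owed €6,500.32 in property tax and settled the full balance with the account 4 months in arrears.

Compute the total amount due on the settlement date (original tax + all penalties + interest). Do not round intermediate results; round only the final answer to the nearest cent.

€8,556.08

Failure-to-file: 4 × 5% × €6,500.32 = €1,300.06… (under the 25% cap)
Failure-to-pay penalty = 2.25% × €6,500.32 × 4 mo = €585.03…
Interest: €6,500.32 × ((1 + 0.0065)^4 − 1) = €6,500.32 × 0.0262546… = €170.6633…
Total = €6,500.32 + €1,885.0928 + €170.6633… = €8,556.08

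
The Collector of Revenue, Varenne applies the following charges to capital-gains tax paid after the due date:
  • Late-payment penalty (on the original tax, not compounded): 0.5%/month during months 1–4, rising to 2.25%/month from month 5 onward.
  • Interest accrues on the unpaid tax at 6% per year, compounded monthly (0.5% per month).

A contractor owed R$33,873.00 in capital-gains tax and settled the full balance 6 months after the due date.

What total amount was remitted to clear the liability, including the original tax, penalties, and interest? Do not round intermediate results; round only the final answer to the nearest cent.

R$37,103.72

Penalty, months 1–4: 4 × 0.5% × R$33,873.00 = R$677.46
Penalty, months 5–6: 2 × 2.25% × R$33,873.00 = R$1,524.29…
Interest: R$33,873.00 × ((1 + 0.005)^6 − 1) = R$33,873.00 × 0.0303775… = R$1,028.9774…
Total = R$33,873.00 + R$2,201.7450 + R$1,028.9774… = R$37,103.72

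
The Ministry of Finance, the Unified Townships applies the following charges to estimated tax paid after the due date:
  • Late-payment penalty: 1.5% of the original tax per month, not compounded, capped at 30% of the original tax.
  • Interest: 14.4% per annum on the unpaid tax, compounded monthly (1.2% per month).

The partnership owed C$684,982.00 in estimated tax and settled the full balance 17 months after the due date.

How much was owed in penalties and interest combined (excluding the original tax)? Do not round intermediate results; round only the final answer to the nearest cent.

Penalty: 17 × 1.5% × C$684,982.00 = C$174,670.41 (below the 30% cap of C$205,494.60)
Interest: C$684,982.00 × ((1 + 0.012)^17 − 1) = C$684,982.00 × 0.2248100… = C$153,990.7823…
Penalties + interest = C$174,670.4100 + C$153,990.7823… = C$328,661.19

C$328,661.19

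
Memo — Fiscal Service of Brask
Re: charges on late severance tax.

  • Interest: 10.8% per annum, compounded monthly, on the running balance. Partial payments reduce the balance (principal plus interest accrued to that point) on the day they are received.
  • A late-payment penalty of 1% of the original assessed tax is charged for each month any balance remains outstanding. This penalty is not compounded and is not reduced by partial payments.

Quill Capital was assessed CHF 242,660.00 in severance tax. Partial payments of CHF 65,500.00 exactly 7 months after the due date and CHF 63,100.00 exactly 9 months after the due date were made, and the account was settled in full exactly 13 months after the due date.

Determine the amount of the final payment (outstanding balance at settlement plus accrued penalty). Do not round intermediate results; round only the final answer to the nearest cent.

CHF 169,661.90

Monthly rate = 10.8% ÷ 12 = 0.9%
Balance at month 7: CHF 242,660.0000 × (1 + 0.009)^7 = CHF 258,366.5922…
After CHF 65,500.00 payment: CHF 258,366.5922… − CHF 65,500.00 = CHF 192,866.5922…
Balance at month 9: CHF 192,866.5922… × (1 + 0.009)^2 = CHF 196,353.8130…
After CHF 63,100.00 payment: CHF 196,353.8130… − CHF 63,100.00 = CHF 133,253.8130…
Balance at month 13: CHF 133,253.8130… × (1 + 0.009)^4 = CHF 138,116.1011…
Penalty: 13 × 1% × CHF 242,660.00 = CHF 31,545.80
Final settlement = outstanding balance + penalty = CHF 138,116.1011… + CHF 31,545.80 = CHF 169,661.90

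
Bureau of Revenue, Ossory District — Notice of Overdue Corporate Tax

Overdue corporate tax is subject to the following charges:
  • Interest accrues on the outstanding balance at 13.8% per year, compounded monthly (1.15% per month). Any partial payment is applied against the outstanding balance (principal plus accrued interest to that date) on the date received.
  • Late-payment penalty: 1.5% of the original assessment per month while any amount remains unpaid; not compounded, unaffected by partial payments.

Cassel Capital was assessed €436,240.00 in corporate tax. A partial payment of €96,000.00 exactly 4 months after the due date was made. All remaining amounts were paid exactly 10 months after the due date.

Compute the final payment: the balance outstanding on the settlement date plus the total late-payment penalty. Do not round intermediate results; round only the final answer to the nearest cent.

Balance at month 4: €436,240.0000 × (1 + 0.0115)^4 = €456,655.8579…
After €96,000.00 payment: €456,655.8579… − €96,000.00 = €360,655.8579…
Balance at month 10: €360,655.8579… × (1 + 0.0115)^6 = €386,267.6285…
Penalty: 10 × 1.5% × €436,240.00 = €65,436.00
Final settlement = outstanding balance + penalty = €386,267.6285… + €65,436.00 = €451,703.63

€451,703.63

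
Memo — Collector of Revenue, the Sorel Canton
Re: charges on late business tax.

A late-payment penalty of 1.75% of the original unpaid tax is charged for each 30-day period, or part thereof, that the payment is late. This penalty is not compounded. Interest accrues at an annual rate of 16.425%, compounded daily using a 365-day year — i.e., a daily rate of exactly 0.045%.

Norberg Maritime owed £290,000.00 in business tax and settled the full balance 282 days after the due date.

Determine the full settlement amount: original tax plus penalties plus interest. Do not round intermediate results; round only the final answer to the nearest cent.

£379,978.61

Penalty periods: ⌈282/30⌉ = 10; penalty = 10 × 1.75% × £290,000.00 = £50,750.00
Interest: £290,000.00 × ((1 + 0.00045)^282 − 1) = £290,000.00 × 0.13527108… = £39,228.6121…
Total = £290,000.00 + £50,750.0000 + £39,228.6121… = £379,978.61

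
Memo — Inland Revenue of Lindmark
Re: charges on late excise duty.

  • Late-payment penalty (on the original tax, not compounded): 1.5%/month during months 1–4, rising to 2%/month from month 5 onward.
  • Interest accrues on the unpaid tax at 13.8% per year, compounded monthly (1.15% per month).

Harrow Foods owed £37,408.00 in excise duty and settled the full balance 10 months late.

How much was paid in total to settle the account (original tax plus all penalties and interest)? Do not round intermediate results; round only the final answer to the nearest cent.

£48,672.95

Penalty, months 1–4: 4 × 1.5% × £37,408.00 = £2,244.48
Penalty, months 5–10: 6 × 2% × £37,408.00 = £4,488.96
Interest: £37,408.00 × ((1 + 0.0115)^10 − 1) = £37,408.00 × 0.1211375… = £4,531.5108…
Total = £37,408.00 + £6,733.4400 + £4,531.5108… = £48,672.95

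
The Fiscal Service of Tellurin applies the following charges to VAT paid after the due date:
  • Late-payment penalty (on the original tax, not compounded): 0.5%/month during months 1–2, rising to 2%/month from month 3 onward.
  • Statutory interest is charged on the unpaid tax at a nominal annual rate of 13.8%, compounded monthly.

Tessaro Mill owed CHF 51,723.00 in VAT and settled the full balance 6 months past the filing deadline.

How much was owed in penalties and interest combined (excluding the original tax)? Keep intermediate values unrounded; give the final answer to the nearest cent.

Penalty, months 1–2: 2 × 0.5% × CHF 51,723.00 = CHF 517.23
Penalty, months 3–6: 4 × 2% × CHF 51,723.00 = CHF 4,137.84
Interest (13.8%/yr ÷ 12 = 1.15%/month): CHF 51,723.00 × ((1 + 0.0115)^6 − 1) = CHF 3,673.0794…
Penalties + interest = CHF 4,655.0700 + CHF 3,673.0794… = CHF 8,328.15

CHF 8,328.15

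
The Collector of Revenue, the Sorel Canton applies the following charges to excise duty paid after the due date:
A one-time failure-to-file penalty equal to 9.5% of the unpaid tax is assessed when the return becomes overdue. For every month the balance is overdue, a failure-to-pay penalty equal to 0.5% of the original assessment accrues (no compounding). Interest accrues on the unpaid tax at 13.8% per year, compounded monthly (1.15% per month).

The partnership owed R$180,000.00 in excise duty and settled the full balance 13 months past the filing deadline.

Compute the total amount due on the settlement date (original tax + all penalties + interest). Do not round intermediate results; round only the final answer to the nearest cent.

Failure-to-file penalty: 9.5% × R$180,000.00 = R$17,100.00
Failure-to-pay penalty = 0.5% × R$180,000.00 × 13 mo = R$11,700.00
Interest: R$180,000.00 × ((1 + 0.0115)^13 − 1) = R$180,000.00 × 0.1602632… = R$28,847.3829…
Total = R$180,000.00 + R$28,800.0000 + R$28,847.3829… = R$237,647.38

R$237,647.38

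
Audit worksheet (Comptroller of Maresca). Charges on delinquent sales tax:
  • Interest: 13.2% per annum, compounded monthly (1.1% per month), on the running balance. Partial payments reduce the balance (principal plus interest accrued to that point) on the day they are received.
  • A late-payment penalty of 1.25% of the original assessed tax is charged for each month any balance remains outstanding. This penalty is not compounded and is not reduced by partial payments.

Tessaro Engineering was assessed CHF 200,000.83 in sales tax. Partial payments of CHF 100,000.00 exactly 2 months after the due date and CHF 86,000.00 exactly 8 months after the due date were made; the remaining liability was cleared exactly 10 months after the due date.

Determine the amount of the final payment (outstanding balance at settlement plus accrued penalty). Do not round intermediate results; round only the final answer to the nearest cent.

CHF 51,073.83

Balance at month 2: CHF 200,000.8300 × (1 + 0.011)^2 = CHF 204,425.0484…
After CHF 100,000.00 payment: CHF 204,425.0484… − CHF 100,000.00 = CHF 104,425.0484…
Balance at month 8: CHF 104,425.0484… × (1 + 0.011)^6 = CHF 111,509.4358…
After CHF 86,000.00 payment: CHF 111,509.4358… − CHF 86,000.00 = CHF 25,509.4358…
Balance at month 10: CHF 25,509.4358… × (1 + 0.011)^2 = CHF 26,073.7301…
Penalty: 10 × 1.25% × CHF 200,000.83 = CHF 25,000.10…
Final settlement = outstanding balance + penalty = CHF 26,073.7301… + CHF 25,000.10… = CHF 51,073.83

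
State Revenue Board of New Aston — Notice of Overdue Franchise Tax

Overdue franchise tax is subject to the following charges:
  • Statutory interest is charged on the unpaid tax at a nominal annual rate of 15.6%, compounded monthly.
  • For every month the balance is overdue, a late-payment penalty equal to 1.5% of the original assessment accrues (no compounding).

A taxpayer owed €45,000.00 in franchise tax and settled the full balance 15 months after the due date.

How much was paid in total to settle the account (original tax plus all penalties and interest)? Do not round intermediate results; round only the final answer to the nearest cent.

€64,745.31

Late-payment penalty = 1.5% × €45,000.00 × 15 mo = €10,125.00
Interest (15.6%/yr ÷ 12 = 1.3%/month): €45,000.00 × ((1 + 0.013)^15 − 1) = €9,620.3142…
Total = €45,000.00 + €10,125.0000 + €9,620.3142… = €64,745.31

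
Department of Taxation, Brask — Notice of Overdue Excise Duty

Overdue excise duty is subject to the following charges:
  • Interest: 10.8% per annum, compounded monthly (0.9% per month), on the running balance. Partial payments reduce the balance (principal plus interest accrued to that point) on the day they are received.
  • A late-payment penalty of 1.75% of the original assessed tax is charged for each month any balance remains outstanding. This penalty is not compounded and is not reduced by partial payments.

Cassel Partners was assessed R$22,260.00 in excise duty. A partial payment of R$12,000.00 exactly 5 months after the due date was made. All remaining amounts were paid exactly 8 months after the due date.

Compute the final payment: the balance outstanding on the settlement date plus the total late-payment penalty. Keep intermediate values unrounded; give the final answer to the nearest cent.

Balance at month 5: R$22,260.0000 × (1 + 0.009)^5 = R$23,279.8936…
After R$12,000.00 payment: R$23,279.8936… − R$12,000.00 = R$11,279.8936…
Balance at month 8: R$11,279.8936… × (1 + 0.009)^3 = R$11,587.2000…
Penalty: 8 × 1.75% × R$22,260.00 = R$3,116.40
Final settlement = outstanding balance + penalty = R$11,587.2000… + R$3,116.40 = R$14,703.60

R$14,703.60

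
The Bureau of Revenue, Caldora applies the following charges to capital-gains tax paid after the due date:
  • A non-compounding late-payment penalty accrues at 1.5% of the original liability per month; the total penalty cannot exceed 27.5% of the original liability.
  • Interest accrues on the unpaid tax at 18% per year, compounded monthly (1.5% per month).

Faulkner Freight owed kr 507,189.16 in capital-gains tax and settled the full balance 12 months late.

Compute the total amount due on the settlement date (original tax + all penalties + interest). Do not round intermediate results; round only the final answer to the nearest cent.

Penalty: 12 × 1.5% × kr 507,189.16 = kr 91,294.05… (below the 27.5% cap of kr 139,477.02…)
Interest: kr 507,189.16 × ((1 + 0.015)^12 − 1) = kr 507,189.16 × 0.1956182… = kr 99,215.4161…
Total = kr 507,189.16 + kr 91,294.0488 + kr 99,215.4161… = kr 697,698.62

kr 697,698.62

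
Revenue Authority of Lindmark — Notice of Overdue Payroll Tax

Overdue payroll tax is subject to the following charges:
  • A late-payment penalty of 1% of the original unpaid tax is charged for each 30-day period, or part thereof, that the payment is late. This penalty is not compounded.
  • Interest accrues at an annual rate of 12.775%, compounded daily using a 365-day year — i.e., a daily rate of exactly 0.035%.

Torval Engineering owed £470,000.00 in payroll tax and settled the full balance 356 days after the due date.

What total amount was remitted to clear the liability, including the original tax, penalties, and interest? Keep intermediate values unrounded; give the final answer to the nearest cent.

£588,755.18

Penalty periods: ⌈356/30⌉ = 12; penalty = 12 × 1% × £470,000.00 = £56,400.00
Interest: £470,000.00 × ((1 + 0.00035)^356 − 1) = £470,000.00 × 0.13267059… = £62,355.1782…
Total = £470,000.00 + £56,400.0000 + £62,355.1782… = £588,755.18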